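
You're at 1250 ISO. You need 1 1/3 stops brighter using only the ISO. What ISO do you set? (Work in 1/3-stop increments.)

ISO 3200

ISO: 1250 → 1600 → 2000 → 2500 → 3200 — 1 1/3 stops higher (brighter).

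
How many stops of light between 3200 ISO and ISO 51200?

3200 → 6400 → 12800 → 25600 → 51200 — count the steps: 4 stops.

4 stops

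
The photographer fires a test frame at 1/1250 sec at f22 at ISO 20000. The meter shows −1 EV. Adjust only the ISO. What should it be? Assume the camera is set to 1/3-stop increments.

Underexposed by 1 stop → need 1 stop brighter.
ISO: 20000 → 25600 → 32000 → 40000.

ISO 40000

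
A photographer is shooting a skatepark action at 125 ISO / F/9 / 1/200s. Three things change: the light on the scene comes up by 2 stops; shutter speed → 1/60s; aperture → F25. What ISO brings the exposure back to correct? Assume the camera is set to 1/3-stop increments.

ISO 80

Scene light: 2 stops brighter.
Shutter speed: 1/200 → 1/160 → 1/125 → 1/100 → 1/80 → 1/60 — 1 2/3 stops slower (brighter).
Aperture: f/9 → f/10 → f/11 → f/13 → f/14 → f/16 → f/18 → f/20 → f/22 → f/25 — 3 stops smaller aperture (darker).
Net so far: 2/3 stop brighter. ISO: 125 → 100 → 80.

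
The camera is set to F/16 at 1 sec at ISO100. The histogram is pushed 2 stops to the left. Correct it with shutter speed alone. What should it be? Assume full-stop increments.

4 s

Underexposed by 2 stops → need 2 stops brighter.
Shutter speed: 1 → 2 → 4.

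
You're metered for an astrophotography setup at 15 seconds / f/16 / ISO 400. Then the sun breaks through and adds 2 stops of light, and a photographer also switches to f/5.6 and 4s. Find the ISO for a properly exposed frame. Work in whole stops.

ISO 50

Scene light: 2 stops brighter.
Aperture: f/16 → f/11 → f/8 → f/5.6 — 3 stops opened up (brighter).
Shutter speed: 15 → 8 → 4 — 2 stops faster (darker).
Net so far: 3 stops brighter. ISO: 400 → 200 → 100 → 50.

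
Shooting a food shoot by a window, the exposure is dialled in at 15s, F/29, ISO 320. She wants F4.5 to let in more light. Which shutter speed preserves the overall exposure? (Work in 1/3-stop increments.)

0.4 s

Aperture: f/29 → f/25 → f/22 → f/20 → f/18 → f/16 → f/14 → f/13 → f/11 → f/10 → f/9 → f/8 → f/7.1 → f/6.3 → f/5.6 → f/5 → f/4.5 — 5 1/3 stops wider (brighter).
Need 5 1/3 stops darker from the shutter speed: 15 → 13 → 10 → 8 → 6 → 5 → 4 → 3.2 → 2.5 → 2 → 1.6 → 1.3 → 1 → 0.8 → 0.6 → 0.5 → 0.4.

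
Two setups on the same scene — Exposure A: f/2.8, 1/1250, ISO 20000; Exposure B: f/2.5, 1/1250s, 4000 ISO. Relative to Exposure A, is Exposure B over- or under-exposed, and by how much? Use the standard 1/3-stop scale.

Aperture: f/2.8 → f/2.5 — 1/3 stop wider (brighter).
Shutter speed: unchanged.
ISO: 20000 → 16000 → 12800 → 10000 → 8000 → 6400 → 5000 → 4000 — 2 1/3 stops dropped (darker).
Net: +1/3 −2 1/3 = −2 stops.

2 stops darker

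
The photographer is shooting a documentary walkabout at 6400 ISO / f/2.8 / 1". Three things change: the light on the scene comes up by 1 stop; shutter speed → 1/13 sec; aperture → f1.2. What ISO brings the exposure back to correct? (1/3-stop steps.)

ISO 8000

Scene light: 1 stop brighter.
Shutter speed: 1 → 0.8 → 0.6 → 0.5 → 0.4 → 0.3 → 1/4 → 1/5 → 1/6 → 1/8 → 1/10 → 1/13 — 3 2/3 stops faster (darker).
Aperture: f/2.8 → f/2.5 → f/2.2 → f/2 → f/1.8 → f/1.6 → f/1.4 → f/1.2 — 2 1/3 stops opened up (brighter).
Net so far: 1/3 stop darker. ISO: 6400 → 8000.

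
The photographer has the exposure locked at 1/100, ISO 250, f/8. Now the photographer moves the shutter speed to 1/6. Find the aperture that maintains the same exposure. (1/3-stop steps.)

f/32

Shutter speed: 1/100 → 1/80 → 1/60 → 1/50 → 1/40 → 1/30 → 1/25 → 1/20 → 1/15 → 1/13 → 1/10 → 1/8 → 1/6 — 4 stops slower (brighter).
Need 4 stops darker from the aperture: f/8 → f/9 → f/10 → f/11 → f/13 → f/14 → f/16 → f/18 → f/20 → f/22 → f/25 → f/29 → f/32.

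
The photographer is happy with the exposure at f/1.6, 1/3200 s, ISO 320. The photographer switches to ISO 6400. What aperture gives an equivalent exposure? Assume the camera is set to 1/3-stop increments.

f/7.1

ISO: 320 → 400 → 500 → 640 → 800 → 1000 → 1250 → 1600 → 2000 → 2500 → 3200 → 4000 → 5000 → 6400 — 4 1/3 stops higher (brighter).
Need 4 1/3 stops darker from the aperture: f/1.6 → f/1.8 → f/2 → f/2.2 → f/2.5 → f/2.8 → f/3.2 → f/3.5 → f/4 → f/4.5 → f/5 → f/5.6 → f/6.3 → f/7.1.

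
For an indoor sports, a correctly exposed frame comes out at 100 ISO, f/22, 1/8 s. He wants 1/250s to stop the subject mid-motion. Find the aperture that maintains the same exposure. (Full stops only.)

f/4

Shutter speed: 1/8 → 1/15 → 1/30 → 1/60 → 1/125 → 1/250 — 5 stops shorter (darker).
Need 5 stops brighter from the aperture: f/22 → f/16 → f/11 → f/8 → f/5.6 → f/4.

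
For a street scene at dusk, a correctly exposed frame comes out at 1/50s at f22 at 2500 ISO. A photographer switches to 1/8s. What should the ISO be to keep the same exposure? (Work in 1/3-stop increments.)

Shutter speed: 1/50 → 1/40 → 1/30 → 1/25 → 1/20 → 1/15 → 1/13 → 1/10 → 1/8 — 2 2/3 stops slower (brighter).
Need 2 2/3 stops darker from the ISO: 2500 → 2000 → 1600 → 1250 → 1000 → 800 → 640 → 500 → 400.

ISO 400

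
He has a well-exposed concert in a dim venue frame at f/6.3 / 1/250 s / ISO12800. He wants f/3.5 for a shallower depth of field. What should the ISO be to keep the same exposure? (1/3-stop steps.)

Aperture: f/6.3 → f/5.6 → f/5 → f/4.5 → f/4 → f/3.5 — 1 2/3 stops larger aperture (brighter).
Need 1 2/3 stops darker from the ISO: 12800 → 10000 → 8000 → 6400 → 5000 → 4000.

ISO 4000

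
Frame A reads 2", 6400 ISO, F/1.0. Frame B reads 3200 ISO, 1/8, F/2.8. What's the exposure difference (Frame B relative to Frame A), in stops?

8 stops darker

Aperture: f/1.0 → f/1.4 → f/2 → f/2.8 — 3 stops stopped down (darker).
Shutter speed: 2 → 1 → 1/2 → 1/4 → 1/8 — 4 stops shorter (darker).
ISO: 6400 → 3200 — 1 stop dropped (darker).
Net: −3 −4 −1 = −8 stops.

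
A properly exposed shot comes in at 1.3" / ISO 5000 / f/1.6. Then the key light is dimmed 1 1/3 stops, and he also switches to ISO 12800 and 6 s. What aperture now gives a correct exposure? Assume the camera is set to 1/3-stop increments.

f/3.5

Scene light: 1 1/3 stops darker.
ISO: 5000 → 6400 → 8000 → 10000 → 12800 — 1 1/3 stops raised (brighter).
Shutter speed: 1.3 → 1.6 → 2 → 2.5 → 3.2 → 4 → 5 → 6 — 2 1/3 stops longer (brighter).
Net so far: 2 1/3 stops brighter. Aperture: f/1.6 → f/1.8 → f/2 → f/2.2 → f/2.5 → f/2.8 → f/3.2 → f/3.5.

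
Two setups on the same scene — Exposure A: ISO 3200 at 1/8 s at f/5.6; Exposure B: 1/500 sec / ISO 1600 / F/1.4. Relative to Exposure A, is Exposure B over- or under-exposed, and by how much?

3 stops darker

Aperture: f/5.6 → f/4 → f/2.8 → f/2 → f/1.4 — 4 stops wider (brighter).
Shutter speed: 1/8 → 1/15 → 1/30 → 1/60 → 1/125 → 1/250 → 1/500 — 6 stops faster (darker).
ISO: 3200 → 1600 — 1 stop lower (darker).
Net: +4 −6 −1 = −3 stops.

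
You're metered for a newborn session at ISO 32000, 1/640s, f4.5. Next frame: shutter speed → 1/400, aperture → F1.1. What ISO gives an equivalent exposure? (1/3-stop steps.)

ISO 1250

Shutter speed: 1/640 → 1/500 → 1/400 — 2/3 stop longer (brighter).
Aperture: f/4.5 → f/4 → f/3.5 → f/3.2 → f/2.8 → f/2.5 → f/2.2 → f/2 → f/1.8 → f/1.6 → f/1.4 → f/1.2 → f/1.1 — 4 stops opened up (brighter).
Net change so far: 4 2/3 stops brighter. Offset with the ISO: 32000 → 25600 → 20000 → 16000 → 12800 → 10000 → 8000 → 6400 → 5000 → 4000 → 3200 → 2500 → 2000 → 1600 → 1250.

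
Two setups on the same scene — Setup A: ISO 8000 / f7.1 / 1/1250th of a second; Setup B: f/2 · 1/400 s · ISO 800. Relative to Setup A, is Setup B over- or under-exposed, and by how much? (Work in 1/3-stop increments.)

2 stops brighter

Aperture: f/7.1 → f/6.3 → f/5.6 → f/5 → f/4.5 → f/4 → f/3.5 → f/3.2 → f/2.8 → f/2.5 → f/2.2 → f/2 — 3 2/3 stops larger aperture (brighter).
Shutter speed: 1/1250 → 1/1000 → 1/800 → 1/640 → 1/500 → 1/400 — 1 2/3 stops slower (brighter).
ISO: 8000 → 6400 → 5000 → 4000 → 3200 → 2500 → 2000 → 1600 → 1250 → 1000 → 800 — 3 1/3 stops dropped (darker).
Net: +3 2/3 +1 2/3 −3 1/3 = +2 stops.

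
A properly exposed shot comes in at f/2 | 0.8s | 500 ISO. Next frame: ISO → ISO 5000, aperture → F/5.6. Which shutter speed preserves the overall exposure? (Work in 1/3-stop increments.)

0.6 s

ISO: 500 → 640 → 800 → 1000 → 1250 → 1600 → 2000 → 2500 → 3200 → 4000 → 5000 — 3 1/3 stops higher (brighter).
Aperture: f/2 → f/2.2 → f/2.5 → f/2.8 → f/3.2 → f/3.5 → f/4 → f/4.5 → f/5 → f/5.6 — 3 stops narrower (darker).
Net change so far: 1/3 stop brighter. Offset with the shutter speed: 0.8 → 0.6.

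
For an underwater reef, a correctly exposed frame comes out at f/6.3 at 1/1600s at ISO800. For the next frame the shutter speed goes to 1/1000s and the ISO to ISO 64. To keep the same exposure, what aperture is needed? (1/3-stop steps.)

f/2.2

Shutter speed: 1/1600 → 1/1250 → 1/1000 — 2/3 stop longer (brighter).
ISO: 800 → 640 → 500 → 400 → 320 → 250 → 200 → 160 → 125 → 100 → 80 → 64 — 3 2/3 stops dropped (darker).
Net change so far: 3 stops darker. Offset with the aperture: f/6.3 → f/5.6 → f/5 → f/4.5 → f/4 → f/3.5 → f/3.2 → f/2.8 → f/2.5 → f/2.2.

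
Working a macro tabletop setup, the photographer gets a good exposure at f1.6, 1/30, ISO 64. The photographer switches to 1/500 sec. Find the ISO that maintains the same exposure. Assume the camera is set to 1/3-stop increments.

ISO 1000

Shutter speed: 1/30 → 1/40 → 1/50 → 1/60 → 1/80 → 1/100 → 1/125 → 1/160 → 1/200 → 1/250 → 1/320 → 1/400 → 1/500 — 4 stops shorter (darker).
Need 4 stops brighter from the ISO: 64 → 80 → 100 → 125 → 160 → 200 → 250 → 320 → 400 → 500 → 640 → 800 → 1000.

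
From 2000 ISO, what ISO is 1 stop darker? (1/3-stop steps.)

ISO: 2000 → 1600 → 1250 → 1000 — 1 stop lower (darker).

ISO 1000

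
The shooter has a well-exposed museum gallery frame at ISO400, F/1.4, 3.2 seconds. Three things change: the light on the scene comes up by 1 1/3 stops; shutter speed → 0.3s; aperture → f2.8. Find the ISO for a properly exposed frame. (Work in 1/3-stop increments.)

ISO 6400

Scene light: 1 1/3 stops brighter.
Shutter speed: 3.2 → 2.5 → 2 → 1.6 → 1.3 → 1 → 0.8 → 0.6 → 0.5 → 0.4 → 0.3 — 3 1/3 stops faster (darker).
Aperture: f/1.4 → f/1.6 → f/1.8 → f/2 → f/2.2 → f/2.5 → f/2.8 — 2 stops stopped down (darker).
Net so far: 4 stops darker. ISO: 400 → 500 → 640 → 800 → 1000 → 1250 → 1600 → 2000 → 2500 → 3200 → 4000 → 5000 → 6400.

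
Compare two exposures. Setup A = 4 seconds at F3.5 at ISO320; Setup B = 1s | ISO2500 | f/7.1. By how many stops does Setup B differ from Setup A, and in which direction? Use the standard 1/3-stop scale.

Aperture: f/3.5 → f/4 → f/4.5 → f/5 → f/5.6 → f/6.3 → f/7.1 — 2 stops narrower (darker).
Shutter speed: 4 → 3.2 → 2.5 → 2 → 1.6 → 1.3 → 1 — 2 stops shorter (darker).
ISO: 320 → 400 → 500 → 640 → 800 → 1000 → 1250 → 1600 → 2000 → 2500 — 3 stops higher (brighter).
Net: −2 −2 +3 = −1 stop.

1 stop darker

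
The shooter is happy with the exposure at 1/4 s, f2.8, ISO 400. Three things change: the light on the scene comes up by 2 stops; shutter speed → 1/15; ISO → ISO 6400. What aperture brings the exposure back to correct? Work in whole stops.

Scene light: 2 stops brighter.
Shutter speed: 1/4 → 1/8 → 1/15 — 2 stops faster (darker).
ISO: 400 → 800 → 1600 → 3200 → 6400 — 4 stops raised (brighter).
Net so far: 4 stops brighter. Aperture: f/2.8 → f/4 → f/5.6 → f/8 → f/11.

f/11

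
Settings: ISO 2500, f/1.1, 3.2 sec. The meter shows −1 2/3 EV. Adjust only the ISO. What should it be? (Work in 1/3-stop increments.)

ISO 8000

Underexposed by 1 2/3 stops → need 1 2/3 stops brighter.
ISO: 2500 → 3200 → 4000 → 5000 → 6400 → 8000.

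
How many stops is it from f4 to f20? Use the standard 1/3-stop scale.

f/4 → f/4.5 → f/5 → f/5.6 → f/6.3 → f/7.1 → f/8 → f/9 → f/10 → f/11 → f/13 → f/14 → f/16 → f/18 → f/20 — count the steps: 14 third-stops = 4 2/3 stops.

4 2/3 stops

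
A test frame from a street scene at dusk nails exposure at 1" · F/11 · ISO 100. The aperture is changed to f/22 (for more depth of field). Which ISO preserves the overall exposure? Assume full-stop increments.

Aperture: f/11 → f/16 → f/22 — 2 stops stopped down (darker).
Need 2 stops brighter from the ISO: 100 → 200 → 400.

ISO 400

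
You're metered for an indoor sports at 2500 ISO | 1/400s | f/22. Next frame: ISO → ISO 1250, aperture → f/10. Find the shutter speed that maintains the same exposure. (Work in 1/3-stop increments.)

ISO: 2500 → 2000 → 1600 → 1250 — 1 stop lower (darker).
Aperture: f/22 → f/20 → f/18 → f/16 → f/14 → f/13 → f/11 → f/10 — 2 1/3 stops larger aperture (brighter).
Net change so far: 1 1/3 stops brighter. Offset with the shutter speed: 1/400 → 1/500 → 1/640 → 1/800 → 1/1000.

1/1000s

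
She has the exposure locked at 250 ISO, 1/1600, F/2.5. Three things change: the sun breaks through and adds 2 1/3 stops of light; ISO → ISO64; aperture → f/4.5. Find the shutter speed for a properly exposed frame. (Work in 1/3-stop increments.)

1/640s

Scene light: 2 1/3 stops brighter.
ISO: 250 → 200 → 160 → 125 → 100 → 80 → 64 — 2 stops lower (darker).
Aperture: f/2.5 → f/2.8 → f/3.2 → f/3.5 → f/4 → f/4.5 — 1 2/3 stops smaller aperture (darker).
Net so far: 1 1/3 stops darker. Shutter speed: 1/1600 → 1/1250 → 1/1000 → 1/800 → 1/640.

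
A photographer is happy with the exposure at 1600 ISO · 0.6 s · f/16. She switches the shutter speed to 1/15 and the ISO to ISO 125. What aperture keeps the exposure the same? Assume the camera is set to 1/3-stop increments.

f/1.4

Shutter speed: 0.6 → 0.5 → 0.4 → 0.3 → 1/4 → 1/5 → 1/6 → 1/8 → 1/10 → 1/13 → 1/15 — 3 1/3 stops faster (darker).
ISO: 1600 → 1250 → 1000 → 800 → 640 → 500 → 400 → 320 → 250 → 200 → 160 → 125 — 3 2/3 stops dropped (darker).
Net change so far: 7 stops darker. Offset with the aperture: f/16 → f/14 → f/13 → f/11 → f/10 → f/9 → f/8 → f/7.1 → f/6.3 → f/5.6 → f/5 → f/4.5 → f/4 → f/3.5 → f/3.2 → f/2.8 → f/2.5 → f/2.2 → f/2 → f/1.8 → f/1.6 → f/1.4.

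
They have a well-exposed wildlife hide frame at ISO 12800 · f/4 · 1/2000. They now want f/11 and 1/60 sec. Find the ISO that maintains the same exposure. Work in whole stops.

ISO 3200

Aperture: f/4 → f/5.6 → f/8 → f/11 — 3 stops narrower (darker).
Shutter speed: 1/2000 → 1/1000 → 1/500 → 1/250 → 1/125 → 1/60 — 5 stops longer (brighter).
Net change so far: 2 stops brighter. Offset with the ISO: 12800 → 6400 → 3200.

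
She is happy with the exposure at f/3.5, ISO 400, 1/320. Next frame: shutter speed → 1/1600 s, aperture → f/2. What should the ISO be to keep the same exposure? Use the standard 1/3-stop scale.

ISO 640

Shutter speed: 1/320 → 1/400 → 1/500 → 1/640 → 1/800 → 1/1000 → 1/1250 → 1/1600 — 2 1/3 stops shorter (darker).
Aperture: f/3.5 → f/3.2 → f/2.8 → f/2.5 → f/2.2 → f/2 — 1 2/3 stops opened up (brighter).
Net change so far: 2/3 stop darker. Offset with the ISO: 400 → 500 → 640.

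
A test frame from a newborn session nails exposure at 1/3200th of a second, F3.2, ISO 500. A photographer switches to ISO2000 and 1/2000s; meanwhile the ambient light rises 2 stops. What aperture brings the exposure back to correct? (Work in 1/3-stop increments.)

f/16

Scene light: 2 stops brighter.
ISO: 500 → 640 → 800 → 1000 → 1250 → 1600 → 2000 — 2 stops raised (brighter).
Shutter speed: 1/3200 → 1/2500 → 1/2000 — 2/3 stop longer (brighter).
Net so far: 4 2/3 stops brighter. Aperture: f/3.2 → f/3.5 → f/4 → f/4.5 → f/5 → f/5.6 → f/6.3 → f/7.1 → f/8 → f/9 → f/10 → f/11 → f/13 → f/14 → f/16.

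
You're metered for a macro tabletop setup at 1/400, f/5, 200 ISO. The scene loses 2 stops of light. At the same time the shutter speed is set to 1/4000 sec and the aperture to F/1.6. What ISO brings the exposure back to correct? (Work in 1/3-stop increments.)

ISO 800

Scene light: 2 stops darker.
Shutter speed: 1/400 → 1/500 → 1/640 → 1/800 → 1/1000 → 1/1250 → 1/1600 → 1/2000 → 1/2500 → 1/3200 → 1/4000 — 3 1/3 stops shorter (darker).
Aperture: f/5 → f/4.5 → f/4 → f/3.5 → f/3.2 → f/2.8 → f/2.5 → f/2.2 → f/2 → f/1.8 → f/1.6 — 3 1/3 stops larger aperture (brighter).
Net so far: 2 stops darker. ISO: 200 → 250 → 320 → 400 → 500 → 640 → 800.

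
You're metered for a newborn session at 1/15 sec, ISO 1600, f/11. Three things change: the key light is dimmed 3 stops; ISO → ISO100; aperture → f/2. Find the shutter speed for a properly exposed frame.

1/4s

Scene light: 3 stops darker.
ISO: 1600 → 800 → 400 → 200 → 100 — 4 stops dropped (darker).
Aperture: f/11 → f/8 → f/5.6 → f/4 → f/2.8 → f/2 — 5 stops wider (brighter).
Net so far: 2 stops darker. Shutter speed: 1/15 → 1/8 → 1/4.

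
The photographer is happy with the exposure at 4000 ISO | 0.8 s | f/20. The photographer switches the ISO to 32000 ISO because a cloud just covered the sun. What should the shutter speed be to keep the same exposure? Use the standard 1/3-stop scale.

1/10s

ISO: 4000 → 5000 → 6400 → 8000 → 10000 → 12800 → 16000 → 20000 → 25600 → 32000 — 3 stops higher (brighter).
Need 3 stops darker from the shutter speed: 0.8 → 0.6 → 0.5 → 0.4 → 0.3 → 1/4 → 1/5 → 1/6 → 1/8 → 1/10.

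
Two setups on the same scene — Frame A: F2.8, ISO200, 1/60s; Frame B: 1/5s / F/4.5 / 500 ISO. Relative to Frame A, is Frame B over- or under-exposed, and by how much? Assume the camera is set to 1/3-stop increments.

3 2/3 stops brighter

Aperture: f/2.8 → f/3.2 → f/3.5 → f/4 → f/4.5 — 1 1/3 stops smaller aperture (darker).
Shutter speed: 1/60 → 1/50 → 1/40 → 1/30 → 1/25 → 1/20 → 1/15 → 1/13 → 1/10 → 1/8 → 1/6 → 1/5 — 3 2/3 stops longer (brighter).
ISO: 200 → 250 → 320 → 400 → 500 — 1 1/3 stops raised (brighter).
Net: −1 1/3 +3 2/3 +1 1/3 = +3 2/3 stops.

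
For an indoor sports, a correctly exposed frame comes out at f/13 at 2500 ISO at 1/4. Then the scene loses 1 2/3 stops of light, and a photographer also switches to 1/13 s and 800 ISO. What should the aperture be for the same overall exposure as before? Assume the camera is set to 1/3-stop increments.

Scene light: 1 2/3 stops darker.
Shutter speed: 1/4 → 1/5 → 1/6 → 1/8 → 1/10 → 1/13 — 1 2/3 stops shorter (darker).
ISO: 2500 → 2000 → 1600 → 1250 → 1000 → 800 — 1 2/3 stops lower (darker).
Net so far: 5 stops darker. Aperture: f/13 → f/11 → f/10 → f/9 → f/8 → f/7.1 → f/6.3 → f/5.6 → f/5 → f/4.5 → f/4 → f/3.5 → f/3.2 → f/2.8 → f/2.5 → f/2.2.

f/2.2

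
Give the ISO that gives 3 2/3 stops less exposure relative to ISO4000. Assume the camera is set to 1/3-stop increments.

ISO 320

ISO: 4000 → 3200 → 2500 → 2000 → 1600 → 1250 → 1000 → 800 → 640 → 500 → 400 → 320 — 3 2/3 stops dropped (darker).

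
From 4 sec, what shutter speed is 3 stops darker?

Shutter speed: 4 → 2 → 1 → 1/2 — 3 stops shorter (darker).

1/2s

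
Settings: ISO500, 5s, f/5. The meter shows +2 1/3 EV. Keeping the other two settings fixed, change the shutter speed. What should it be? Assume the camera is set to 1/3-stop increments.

Overexposed by 2 1/3 stops → need 2 1/3 stops darker.
Shutter speed: 5 → 4 → 3.2 → 2.5 → 2 → 1.6 → 1.3 → 1.

1 s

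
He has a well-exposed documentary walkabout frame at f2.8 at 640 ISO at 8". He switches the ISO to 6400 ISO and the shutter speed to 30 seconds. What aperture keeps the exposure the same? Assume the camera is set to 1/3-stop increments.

ISO: 640 → 800 → 1000 → 1250 → 1600 → 2000 → 2500 → 3200 → 4000 → 5000 → 6400 — 3 1/3 stops raised (brighter).
Shutter speed: 8 → 10 → 13 → 15 → 20 → 25 → 30 — 2 stops longer (brighter).
Net change so far: 5 1/3 stops brighter. Offset with the aperture: f/2.8 → f/3.2 → f/3.5 → f/4 → f/4.5 → f/5 → f/5.6 → f/6.3 → f/7.1 → f/8 → f/9 → f/10 → f/11 → f/13 → f/14 → f/16 → f/18.

f/18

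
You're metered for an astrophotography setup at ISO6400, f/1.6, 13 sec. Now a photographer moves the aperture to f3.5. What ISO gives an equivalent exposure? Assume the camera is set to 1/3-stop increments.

ISO 32000

Aperture: f/1.6 → f/1.8 → f/2 → f/2.2 → f/2.5 → f/2.8 → f/3.2 → f/3.5 — 2 1/3 stops narrower (darker).
Need 2 1/3 stops brighter from the ISO: 6400 → 8000 → 10000 → 12800 → 16000 → 20000 → 25600 → 32000.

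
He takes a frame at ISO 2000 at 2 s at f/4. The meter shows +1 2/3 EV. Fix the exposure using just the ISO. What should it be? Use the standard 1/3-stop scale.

ISO 640

Overexposed by 1 2/3 stops → need 1 2/3 stops darker.
ISO: 2000 → 1600 → 1250 → 1000 → 800 → 640.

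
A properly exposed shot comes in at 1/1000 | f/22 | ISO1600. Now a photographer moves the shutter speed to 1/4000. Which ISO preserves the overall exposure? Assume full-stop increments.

ISO 6400

Shutter speed: 1/1000 → 1/2000 → 1/4000 — 2 stops shorter (darker).
Need 2 stops brighter from the ISO: 1600 → 3200 → 6400.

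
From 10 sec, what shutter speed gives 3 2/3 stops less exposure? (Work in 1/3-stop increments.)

0.8 s

Shutter speed: 10 → 8 → 6 → 5 → 4 → 3.2 → 2.5 → 2 → 1.6 → 1.3 → 1 → 0.8 — 3 2/3 stops faster (darker).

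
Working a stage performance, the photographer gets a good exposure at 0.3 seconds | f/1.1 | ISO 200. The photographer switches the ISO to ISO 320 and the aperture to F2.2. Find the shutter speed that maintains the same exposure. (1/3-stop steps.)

ISO: 200 → 250 → 320 — 2/3 stop raised (brighter).
Aperture: f/1.1 → f/1.2 → f/1.4 → f/1.6 → f/1.8 → f/2 → f/2.2 — 2 stops stopped down (darker).
Net change so far: 1 1/3 stops darker. Offset with the shutter speed: 0.3 → 0.4 → 0.5 → 0.6 → 0.8.

0.8 s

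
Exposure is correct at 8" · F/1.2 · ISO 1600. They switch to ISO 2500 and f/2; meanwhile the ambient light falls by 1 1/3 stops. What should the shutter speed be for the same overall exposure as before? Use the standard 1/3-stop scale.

30 s

Scene light: 1 1/3 stops darker.
ISO: 1600 → 2000 → 2500 — 2/3 stop higher (brighter).
Aperture: f/1.2 → f/1.4 → f/1.6 → f/1.8 → f/2 — 1 1/3 stops narrower (darker).
Net so far: 2 stops darker. Shutter speed: 8 → 10 → 13 → 15 → 20 → 25 → 30.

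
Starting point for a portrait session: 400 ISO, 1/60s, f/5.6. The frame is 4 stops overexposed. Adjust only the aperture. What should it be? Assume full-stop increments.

f/22

Overexposed by 4 stops → need 4 stops darker.
Aperture: f/5.6 → f/8 → f/11 → f/16 → f/22.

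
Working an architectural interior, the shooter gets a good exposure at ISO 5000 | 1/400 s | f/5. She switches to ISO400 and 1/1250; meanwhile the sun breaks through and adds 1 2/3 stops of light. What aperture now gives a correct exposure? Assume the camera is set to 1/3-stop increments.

Scene light: 1 2/3 stops brighter.
ISO: 5000 → 4000 → 3200 → 2500 → 2000 → 1600 → 1250 → 1000 → 800 → 640 → 500 → 400 — 3 2/3 stops lower (darker).
Shutter speed: 1/400 → 1/500 → 1/640 → 1/800 → 1/1000 → 1/1250 — 1 2/3 stops shorter (darker).
Net so far: 3 2/3 stops darker. Aperture: f/5 → f/4.5 → f/4 → f/3.5 → f/3.2 → f/2.8 → f/2.5 → f/2.2 → f/2 → f/1.8 → f/1.6 → f/1.4.

f/1.4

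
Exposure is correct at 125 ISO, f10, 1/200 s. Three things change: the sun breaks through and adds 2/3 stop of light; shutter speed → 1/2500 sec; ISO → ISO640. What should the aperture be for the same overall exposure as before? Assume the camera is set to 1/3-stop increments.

f/8

Scene light: 2/3 stop brighter.
Shutter speed: 1/200 → 1/250 → 1/320 → 1/400 → 1/500 → 1/640 → 1/800 → 1/1000 → 1/1250 → 1/1600 → 1/2000 → 1/2500 — 3 2/3 stops faster (darker).
ISO: 125 → 160 → 200 → 250 → 320 → 400 → 500 → 640 — 2 1/3 stops higher (brighter).
Net so far: 2/3 stop darker. Aperture: f/10 → f/9 → f/8.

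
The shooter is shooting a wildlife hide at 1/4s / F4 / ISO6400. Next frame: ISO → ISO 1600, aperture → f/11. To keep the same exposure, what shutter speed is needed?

8 s

ISO: 6400 → 3200 → 1600 — 2 stops lower (darker).
Aperture: f/4 → f/5.6 → f/8 → f/11 — 3 stops stopped down (darker).
Net change so far: 5 stops darker. Offset with the shutter speed: 1/4 → 1/2 → 1 → 2 → 4 → 8.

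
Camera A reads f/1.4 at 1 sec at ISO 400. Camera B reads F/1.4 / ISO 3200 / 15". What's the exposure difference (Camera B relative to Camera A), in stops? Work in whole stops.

Aperture: unchanged.
Shutter speed: 1 → 2 → 4 → 8 → 15 — 4 stops longer (brighter).
ISO: 400 → 800 → 1600 → 3200 — 3 stops higher (brighter).
Net: +4 +3 = +7 stops.

7 stops brighter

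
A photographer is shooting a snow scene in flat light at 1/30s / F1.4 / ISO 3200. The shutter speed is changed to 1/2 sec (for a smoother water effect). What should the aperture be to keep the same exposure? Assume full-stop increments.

Shutter speed: 1/30 → 1/15 → 1/8 → 1/4 → 1/2 — 4 stops longer (brighter).
Need 4 stops darker from the aperture: f/1.4 → f/2 → f/2.8 → f/4 → f/5.6.

f/5.6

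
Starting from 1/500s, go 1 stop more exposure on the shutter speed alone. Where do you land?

Shutter speed: 1/500 → 1/250 — 1 stop longer (brighter).

1/250s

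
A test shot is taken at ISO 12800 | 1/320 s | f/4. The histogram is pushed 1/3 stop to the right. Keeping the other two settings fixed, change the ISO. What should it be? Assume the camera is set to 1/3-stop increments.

ISO 10000

Overexposed by 1/3 stop → need 1/3 stop darker.
ISO: 12800 → 10000.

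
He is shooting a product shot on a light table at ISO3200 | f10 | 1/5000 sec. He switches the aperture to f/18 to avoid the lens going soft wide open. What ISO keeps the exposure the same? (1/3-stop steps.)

ISO 10000

Aperture: f/10 → f/11 → f/13 → f/14 → f/16 → f/18 — 1 2/3 stops smaller aperture (darker).
Need 1 2/3 stops brighter from the ISO: 3200 → 4000 → 5000 → 6400 → 8000 → 10000.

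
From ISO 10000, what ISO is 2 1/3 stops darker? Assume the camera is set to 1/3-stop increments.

ISO: 10000 → 8000 → 6400 → 5000 → 4000 → 3200 → 2500 → 2000 — 2 1/3 stops lower (darker).

ISO 2000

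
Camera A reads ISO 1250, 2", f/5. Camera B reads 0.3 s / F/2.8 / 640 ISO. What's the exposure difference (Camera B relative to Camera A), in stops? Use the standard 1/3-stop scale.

Aperture: f/5 → f/4.5 → f/4 → f/3.5 → f/3.2 → f/2.8 — 1 2/3 stops wider (brighter).
Shutter speed: 2 → 1.6 → 1.3 → 1 → 0.8 → 0.6 → 0.5 → 0.4 → 0.3 — 2 2/3 stops shorter (darker).
ISO: 1250 → 1000 → 800 → 640 — 1 stop lower (darker).
Net: +1 2/3 −2 2/3 −1 = −2 stops.

2 stops darker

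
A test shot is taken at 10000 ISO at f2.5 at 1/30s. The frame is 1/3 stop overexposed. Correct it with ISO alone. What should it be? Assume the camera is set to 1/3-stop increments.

ISO 8000

Overexposed by 1/3 stop → need 1/3 stop darker.
ISO: 10000 → 8000.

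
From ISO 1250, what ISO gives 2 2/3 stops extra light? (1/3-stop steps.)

ISO: 1250 → 1600 → 2000 → 2500 → 3200 → 4000 → 5000 → 6400 → 8000 — 2 2/3 stops raised (brighter).

ISO 8000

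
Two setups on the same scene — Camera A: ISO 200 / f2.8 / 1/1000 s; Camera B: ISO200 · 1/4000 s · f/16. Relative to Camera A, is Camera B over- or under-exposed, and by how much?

Aperture: f/2.8 → f/4 → f/5.6 → f/8 → f/11 → f/16 — 5 stops smaller aperture (darker).
Shutter speed: 1/1000 → 1/2000 → 1/4000 — 2 stops faster (darker).
ISO: unchanged.
Net: −5 −2 = −7 stops.

7 stops darker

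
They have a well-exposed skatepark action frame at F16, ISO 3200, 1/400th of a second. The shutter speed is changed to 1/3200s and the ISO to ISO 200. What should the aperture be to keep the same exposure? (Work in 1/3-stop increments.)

Shutter speed: 1/400 → 1/500 → 1/640 → 1/800 → 1/1000 → 1/1250 → 1/1600 → 1/2000 → 1/2500 → 1/3200 — 3 stops faster (darker).
ISO: 3200 → 2500 → 2000 → 1600 → 1250 → 1000 → 800 → 640 → 500 → 400 → 320 → 250 → 200 — 4 stops dropped (darker).
Net change so far: 7 stops darker. Offset with the aperture: f/16 → f/14 → f/13 → f/11 → f/10 → f/9 → f/8 → f/7.1 → f/6.3 → f/5.6 → f/5 → f/4.5 → f/4 → f/3.5 → f/3.2 → f/2.8 → f/2.5 → f/2.2 → f/2 → f/1.8 → f/1.6 → f/1.4.

f/1.4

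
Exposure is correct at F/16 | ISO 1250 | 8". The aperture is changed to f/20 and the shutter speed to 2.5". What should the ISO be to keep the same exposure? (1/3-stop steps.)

Aperture: f/16 → f/18 → f/20 — 2/3 stop smaller aperture (darker).
Shutter speed: 8 → 6 → 5 → 4 → 3.2 → 2.5 — 1 2/3 stops shorter (darker).
Net change so far: 2 1/3 stops darker. Offset with the ISO: 1250 → 1600 → 2000 → 2500 → 3200 → 4000 → 5000 → 6400.

ISO 6400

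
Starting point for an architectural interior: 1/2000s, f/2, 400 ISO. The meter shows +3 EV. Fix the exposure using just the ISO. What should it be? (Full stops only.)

ISO 50

Overexposed by 3 stops → need 3 stops darker.
ISO: 400 → 200 → 100 → 50.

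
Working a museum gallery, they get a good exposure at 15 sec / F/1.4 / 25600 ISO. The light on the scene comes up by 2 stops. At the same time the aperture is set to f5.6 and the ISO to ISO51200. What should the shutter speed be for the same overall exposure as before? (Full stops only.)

Scene light: 2 stops brighter.
Aperture: f/1.4 → f/2 → f/2.8 → f/4 → f/5.6 — 4 stops stopped down (darker).
ISO: 25600 → 51200 — 1 stop higher (brighter).
Net so far: 1 stop darker. Shutter speed: 15 → 30.

30 s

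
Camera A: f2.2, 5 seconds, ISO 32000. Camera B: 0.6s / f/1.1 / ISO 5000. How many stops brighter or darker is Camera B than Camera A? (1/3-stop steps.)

Aperture: f/2.2 → f/2 → f/1.8 → f/1.6 → f/1.4 → f/1.2 → f/1.1 — 2 stops larger aperture (brighter).
Shutter speed: 5 → 4 → 3.2 → 2.5 → 2 → 1.6 → 1.3 → 1 → 0.8 → 0.6 — 3 stops faster (darker).
ISO: 32000 → 25600 → 20000 → 16000 → 12800 → 10000 → 8000 → 6400 → 5000 — 2 2/3 stops dropped (darker).
Net: +2 −3 −2 2/3 = −3 2/3 stops.

3 2/3 stops darker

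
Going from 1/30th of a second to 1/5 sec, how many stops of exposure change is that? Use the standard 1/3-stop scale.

2 2/3 stops

1/30 → 1/25 → 1/20 → 1/15 → 1/13 → 1/10 → 1/8 → 1/6 → 1/5 — count the steps: 8 third-stops = 2 2/3 stops.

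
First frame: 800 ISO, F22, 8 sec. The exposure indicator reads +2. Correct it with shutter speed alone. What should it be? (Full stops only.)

Overexposed by 2 stops → need 2 stops darker.
Shutter speed: 8 → 4 → 2.

2 s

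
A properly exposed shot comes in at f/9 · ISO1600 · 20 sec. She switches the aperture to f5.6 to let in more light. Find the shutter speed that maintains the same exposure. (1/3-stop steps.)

8 s

Aperture: f/9 → f/8 → f/7.1 → f/6.3 → f/5.6 — 1 1/3 stops wider (brighter).
Need 1 1/3 stops darker from the shutter speed: 20 → 15 → 13 → 10 → 8.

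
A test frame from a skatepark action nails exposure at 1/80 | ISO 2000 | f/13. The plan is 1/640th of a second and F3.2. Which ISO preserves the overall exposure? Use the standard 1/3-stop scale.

Shutter speed: 1/80 → 1/100 → 1/125 → 1/160 → 1/200 → 1/250 → 1/320 → 1/400 → 1/500 → 1/640 — 3 stops shorter (darker).
Aperture: f/13 → f/11 → f/10 → f/9 → f/8 → f/7.1 → f/6.3 → f/5.6 → f/5 → f/4.5 → f/4 → f/3.5 → f/3.2 — 4 stops wider (brighter).
Net change so far: 1 stop brighter. Offset with the ISO: 2000 → 1600 → 1250 → 1000.

ISO 1000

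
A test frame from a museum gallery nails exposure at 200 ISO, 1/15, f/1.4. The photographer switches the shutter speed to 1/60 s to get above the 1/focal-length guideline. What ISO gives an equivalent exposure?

ISO 800

Shutter speed: 1/15 → 1/30 → 1/60 — 2 stops shorter (darker).
Need 2 stops brighter from the ISO: 200 → 400 → 800.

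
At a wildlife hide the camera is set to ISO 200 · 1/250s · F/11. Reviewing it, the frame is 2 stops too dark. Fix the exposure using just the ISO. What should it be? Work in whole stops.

ISO 800

Underexposed by 2 stops → need 2 stops brighter.
ISO: 200 → 400 → 800.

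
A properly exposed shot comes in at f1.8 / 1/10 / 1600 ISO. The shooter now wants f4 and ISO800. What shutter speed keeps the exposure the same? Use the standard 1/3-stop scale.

1 s

Aperture: f/1.8 → f/2 → f/2.2 → f/2.5 → f/2.8 → f/3.2 → f/3.5 → f/4 — 2 1/3 stops stopped down (darker).
ISO: 1600 → 1250 → 1000 → 800 — 1 stop dropped (darker).
Net change so far: 3 1/3 stops darker. Offset with the shutter speed: 1/10 → 1/8 → 1/6 → 1/5 → 1/4 → 0.3 → 0.4 → 0.5 → 0.6 → 0.8 → 1.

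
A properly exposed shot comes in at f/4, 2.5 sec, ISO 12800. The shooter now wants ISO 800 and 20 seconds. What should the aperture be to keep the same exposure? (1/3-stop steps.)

f/2.8

ISO: 12800 → 10000 → 8000 → 6400 → 5000 → 4000 → 3200 → 2500 → 2000 → 1600 → 1250 → 1000 → 800 — 4 stops lower (darker).
Shutter speed: 2.5 → 3.2 → 4 → 5 → 6 → 8 → 10 → 13 → 15 → 20 — 3 stops slower (brighter).
Net change so far: 1 stop darker. Offset with the aperture: f/4 → f/3.5 → f/3.2 → f/2.8.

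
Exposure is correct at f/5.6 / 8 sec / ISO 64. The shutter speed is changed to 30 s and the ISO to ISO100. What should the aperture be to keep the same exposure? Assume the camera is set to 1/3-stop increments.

Shutter speed: 8 → 10 → 13 → 15 → 20 → 25 → 30 — 2 stops longer (brighter).
ISO: 64 → 80 → 100 — 2/3 stop higher (brighter).
Net change so far: 2 2/3 stops brighter. Offset with the aperture: f/5.6 → f/6.3 → f/7.1 → f/8 → f/9 → f/10 → f/11 → f/13 → f/14.

f/14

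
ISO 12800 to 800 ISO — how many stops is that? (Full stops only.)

12800 → 6400 → 3200 → 1600 → 800 — count the steps: 4 stops.

4 stops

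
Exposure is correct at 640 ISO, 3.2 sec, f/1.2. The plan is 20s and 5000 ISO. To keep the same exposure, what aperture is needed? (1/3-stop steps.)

Shutter speed: 3.2 → 4 → 5 → 6 → 8 → 10 → 13 → 15 → 20 — 2 2/3 stops longer (brighter).
ISO: 640 → 800 → 1000 → 1250 → 1600 → 2000 → 2500 → 3200 → 4000 → 5000 — 3 stops raised (brighter).
Net change so far: 5 2/3 stops brighter. Offset with the aperture: f/1.2 → f/1.4 → f/1.6 → f/1.8 → f/2 → f/2.2 → f/2.5 → f/2.8 → f/3.2 → f/3.5 → f/4 → f/4.5 → f/5 → f/5.6 → f/6.3 → f/7.1 → f/8 → f/9.

f/9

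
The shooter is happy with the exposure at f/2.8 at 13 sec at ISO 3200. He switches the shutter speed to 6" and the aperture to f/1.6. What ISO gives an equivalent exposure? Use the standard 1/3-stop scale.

Shutter speed: 13 → 10 → 8 → 6 — 1 stop faster (darker).
Aperture: f/2.8 → f/2.5 → f/2.2 → f/2 → f/1.8 → f/1.6 — 1 2/3 stops larger aperture (brighter).
Net change so far: 2/3 stop brighter. Offset with the ISO: 3200 → 2500 → 2000.

ISO 2000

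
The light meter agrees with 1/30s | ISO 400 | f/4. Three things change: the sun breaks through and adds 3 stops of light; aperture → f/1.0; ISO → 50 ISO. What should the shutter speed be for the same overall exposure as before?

Scene light: 3 stops brighter.
Aperture: f/4 → f/2.8 → f/2 → f/1.4 → f/1.0 — 4 stops wider (brighter).
ISO: 400 → 200 → 100 → 50 — 3 stops dropped (darker).
Net so far: 4 stops brighter. Shutter speed: 1/30 → 1/60 → 1/125 → 1/250 → 1/500.

1/500s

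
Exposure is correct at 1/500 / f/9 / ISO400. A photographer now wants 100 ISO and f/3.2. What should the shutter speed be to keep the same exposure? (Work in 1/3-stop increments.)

ISO: 400 → 320 → 250 → 200 → 160 → 125 → 100 — 2 stops lower (darker).
Aperture: f/9 → f/8 → f/7.1 → f/6.3 → f/5.6 → f/5 → f/4.5 → f/4 → f/3.5 → f/3.2 — 3 stops wider (brighter).
Net change so far: 1 stop brighter. Offset with the shutter speed: 1/500 → 1/640 → 1/800 → 1/1000.

1/1000s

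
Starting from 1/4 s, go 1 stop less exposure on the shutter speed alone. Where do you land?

1/8s

Shutter speed: 1/4 → 1/8 — 1 stop faster (darker).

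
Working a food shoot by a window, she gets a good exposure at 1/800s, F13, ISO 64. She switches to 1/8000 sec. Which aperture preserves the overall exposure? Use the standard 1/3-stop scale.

f/4

Shutter speed: 1/800 → 1/1000 → 1/1250 → 1/1600 → 1/2000 → 1/2500 → 1/3200 → 1/4000 → 1/5000 → 1/6400 → 1/8000 — 3 1/3 stops shorter (darker).
Need 3 1/3 stops brighter from the aperture: f/13 → f/11 → f/10 → f/9 → f/8 → f/7.1 → f/6.3 → f/5.6 → f/5 → f/4.5 → f/4.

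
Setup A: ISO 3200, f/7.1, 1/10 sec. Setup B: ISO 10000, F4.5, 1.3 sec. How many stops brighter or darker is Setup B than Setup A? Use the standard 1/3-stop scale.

6 2/3 stops brighter

Aperture: f/7.1 → f/6.3 → f/5.6 → f/5 → f/4.5 — 1 1/3 stops opened up (brighter).
Shutter speed: 1/10 → 1/8 → 1/6 → 1/5 → 1/4 → 0.3 → 0.4 → 0.5 → 0.6 → 0.8 → 1 → 1.3 — 3 2/3 stops slower (brighter).
ISO: 3200 → 4000 → 5000 → 6400 → 8000 → 10000 — 1 2/3 stops raised (brighter).
Net: +1 1/3 +3 2/3 +1 2/3 = +6 2/3 stops.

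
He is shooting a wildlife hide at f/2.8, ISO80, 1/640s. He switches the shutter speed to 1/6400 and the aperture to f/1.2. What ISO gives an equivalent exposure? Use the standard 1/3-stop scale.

ISO 160

Shutter speed: 1/640 → 1/800 → 1/1000 → 1/1250 → 1/1600 → 1/2000 → 1/2500 → 1/3200 → 1/4000 → 1/5000 → 1/6400 — 3 1/3 stops faster (darker).
Aperture: f/2.8 → f/2.5 → f/2.2 → f/2 → f/1.8 → f/1.6 → f/1.4 → f/1.2 — 2 1/3 stops wider (brighter).
Net change so far: 1 stop darker. Offset with the ISO: 80 → 100 → 125 → 160.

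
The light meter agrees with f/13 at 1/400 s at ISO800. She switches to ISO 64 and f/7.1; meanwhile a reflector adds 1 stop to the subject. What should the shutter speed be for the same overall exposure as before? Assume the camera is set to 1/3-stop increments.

1/200s

Scene light: 1 stop brighter.
ISO: 800 → 640 → 500 → 400 → 320 → 250 → 200 → 160 → 125 → 100 → 80 → 64 — 3 2/3 stops dropped (darker).
Aperture: f/13 → f/11 → f/10 → f/9 → f/8 → f/7.1 — 1 2/3 stops opened up (brighter).
Net so far: 1 stop darker. Shutter speed: 1/400 → 1/320 → 1/250 → 1/200.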